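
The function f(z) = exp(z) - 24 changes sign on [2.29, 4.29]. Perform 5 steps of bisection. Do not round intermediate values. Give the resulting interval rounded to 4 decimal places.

f(2.290000) = -14.125062, f(4.290000) = 48.966468 (opposite signs)
step 1: m = 3.290000, f(m) = 2.842864 > 0 → root in [2.290000, 3.290000]
step 2: m = 2.790000, f(m) = -7.718980 < 0 → root in [2.790000, 3.290000]
step 3: m = 3.040000, f(m) = -3.094757 < 0 → root in [3.040000, 3.290000]
step 4: m = 3.165000, f(m) = -0.311256 < 0 → root in [3.165000, 3.290000]
step 5: m = 3.227500, f(m) = 1.216537 > 0 → root in [3.165000, 3.227500]

[3.1650, 3.2275]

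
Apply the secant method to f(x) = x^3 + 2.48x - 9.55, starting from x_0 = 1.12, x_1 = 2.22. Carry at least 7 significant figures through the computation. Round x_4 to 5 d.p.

1.73885

f(x_0) = -5.367472, f(x_1) = 6.896648
x_2 = 2.220000 - (6.896648)·(2.220000 - 1.120000)/(6.896648 - (-5.367472)) = 1.601422; f(x_2) = -1.471541
x_3 = 1.601422 - (-1.471541)·(1.601422 - 2.220000)/(-1.471541 - (6.896648)) = 1.710199; f(x_3) = -0.306753
x_4 = 1.710199 - (-0.306753)·(1.710199 - 1.601422)/(-0.306753 - (-1.471541)) = 1.738846; f(x_4) = 0.019882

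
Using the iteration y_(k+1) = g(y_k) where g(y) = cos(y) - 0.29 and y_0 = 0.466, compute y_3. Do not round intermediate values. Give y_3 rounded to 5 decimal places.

0.57107

y_1 = g(0.466000) = 0.603373
y_2 = g(0.603373) = 0.533427
y_3 = g(0.533427) = 0.571070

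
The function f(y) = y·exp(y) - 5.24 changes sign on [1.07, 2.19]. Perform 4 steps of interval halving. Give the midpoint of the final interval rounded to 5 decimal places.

f(1.070000) = -2.120544, f(2.190000) = 14.328117 (opposite signs)
step 1: m = 1.630000, f(m) = 3.079316 > 0 → root in [1.070000, 1.630000]
step 2: m = 1.350000, f(m) = -0.032476 < 0 → root in [1.350000, 1.630000]
step 3: m = 1.490000, f(m) = 1.371272 > 0 → root in [1.350000, 1.490000]
step 4: m = 1.420000, f(m) = 0.634711 > 0 → root in [1.350000, 1.420000]
Midpoint of [1.350000, 1.420000] = 1.385000

1.38500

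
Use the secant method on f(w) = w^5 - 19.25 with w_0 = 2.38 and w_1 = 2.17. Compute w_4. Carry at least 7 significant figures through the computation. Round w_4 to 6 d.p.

1.813532

f(w_0) = 57.113317, f(w_1) = 28.867014
w_2 = 2.170000 - (28.867014)·(2.170000 - 2.380000)/(28.867014 - (57.113317)) = 1.955385; f(w_2) = 9.336546
w_3 = 1.955385 - (9.336546)·(1.955385 - 2.170000)/(9.336546 - (28.867014)) = 1.852789; f(w_3) = 2.583802
w_4 = 1.852789 - (2.583802)·(1.852789 - 1.955385)/(2.583802 - (9.336546)) = 1.813532; f(w_4) = 0.366711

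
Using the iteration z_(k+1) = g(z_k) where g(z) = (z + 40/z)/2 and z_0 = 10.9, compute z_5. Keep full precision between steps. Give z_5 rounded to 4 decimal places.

6.3246

z_1 = g(10.900000) = 7.284862
z_2 = g(7.284862) = 6.387850
z_3 = g(6.387850) = 6.324869
z_4 = g(6.324869) = 6.324555
z_5 = g(6.324555) = 6.324555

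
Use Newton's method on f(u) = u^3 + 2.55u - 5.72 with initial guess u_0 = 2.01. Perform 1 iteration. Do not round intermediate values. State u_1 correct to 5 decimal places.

f'(u) = 3u^2 + 2.55
u_0 = 2.010000: f = 7.526101, f' = 14.670300 → u_1 = 2.010000 - (7.526101)/(14.670300) = 1.496984

1.49698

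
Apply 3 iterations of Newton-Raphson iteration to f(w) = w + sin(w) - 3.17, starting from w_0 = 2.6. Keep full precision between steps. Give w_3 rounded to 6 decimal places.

4.436502

Newton update: w ← w − f(w)/f'(w).
f'(w) = 1 + cos(w)
w_0 = 2.600000: f = -0.054499, f' = 0.143111 → w_1 = 2.600000 - (-0.054499)/(0.143111) = 2.980813
w_1 = 2.980813: f = -0.029099, f' = 0.012897 → w_2 = 2.980813 - (-0.029099)/(0.012897) = 5.237046
w_2 = 5.237046: f = 1.201551, f' = 1.500916 → w_3 = 5.237046 - (1.201551)/(1.500916) = 4.436502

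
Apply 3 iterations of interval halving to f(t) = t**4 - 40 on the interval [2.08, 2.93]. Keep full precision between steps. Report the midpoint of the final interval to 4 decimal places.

f(2.080000) = -21.282263, f(2.930000) = 33.700508 (opposite signs)
step 1: m = 2.505000, f(m) = -0.624061 < 0 → root in [2.505000, 2.930000]
step 2: m = 2.717500, f(m) = 14.535363 > 0 → root in [2.505000, 2.717500]
step 3: m = 2.611250, f(m) = 6.493668 > 0 → root in [2.505000, 2.611250]
Midpoint of [2.505000, 2.611250] = 2.558125

2.5581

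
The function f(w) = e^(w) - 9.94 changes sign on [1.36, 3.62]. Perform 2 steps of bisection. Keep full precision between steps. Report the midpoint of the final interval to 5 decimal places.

f(1.360000) = -6.043807, f(3.620000) = 27.397568 (opposite signs)
step 1: m = 2.490000, f(m) = 2.121276 > 0 → root in [1.360000, 2.490000]
step 2: m = 1.925000, f(m) = -3.084851 < 0 → root in [1.925000, 2.490000]
Midpoint of [1.925000, 2.490000] = 2.207500

2.20750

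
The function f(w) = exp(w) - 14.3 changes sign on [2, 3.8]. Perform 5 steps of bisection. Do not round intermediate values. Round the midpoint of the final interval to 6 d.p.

f(2.000000) = -6.910944, f(3.800000) = 30.401184 (opposite signs)
step 1: m = 2.900000, f(m) = 3.874145 > 0 → root in [2.000000, 2.900000]
step 2: m = 2.450000, f(m) = -2.711653 < 0 → root in [2.450000, 2.900000]
step 3: m = 2.675000, f(m) = 0.212350 > 0 → root in [2.450000, 2.675000]
step 4: m = 2.562500, f(m) = -1.331803 < 0 → root in [2.562500, 2.675000]
step 5: m = 2.618750, f(m) = -0.581435 < 0 → root in [2.618750, 2.675000]
Midpoint of [2.618750, 2.675000] = 2.646875

2.646875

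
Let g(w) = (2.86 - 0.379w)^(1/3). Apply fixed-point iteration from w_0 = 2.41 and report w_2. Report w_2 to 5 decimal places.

1.33640

w_1 = g(2.410000) = 1.248609
w_2 = g(1.248609) = 1.336403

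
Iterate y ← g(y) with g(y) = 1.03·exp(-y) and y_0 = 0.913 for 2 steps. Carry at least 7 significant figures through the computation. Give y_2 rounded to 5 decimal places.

0.68127

y_1 = g(0.913000) = 0.413358
y_2 = g(0.413358) = 0.681268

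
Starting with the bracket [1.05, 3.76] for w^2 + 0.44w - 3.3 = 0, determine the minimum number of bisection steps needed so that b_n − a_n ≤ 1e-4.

15

Initial width b − a = 3.76 − 1.05 = 2.710000.
After n steps the width is (b−a)/2^n; need (b−a)/2^n ≤ 1e-4.
So n ≥ log₂(2.710000/1e-4) = log₂(27100.0000) ≈ 14.7260.
Hence n = 15.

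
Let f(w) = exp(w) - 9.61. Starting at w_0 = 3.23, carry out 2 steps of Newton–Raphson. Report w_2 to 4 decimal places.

2.3167

Newton update: w ← w − f(w)/f'(w).
f'(w) = exp(w)
w_0 = 3.230000: f = 15.669657, f' = 25.279657 → w_1 = 3.230000 - (15.669657)/(25.279657) = 2.610148
w_1 = 2.610148: f = 3.991058, f' = 13.601058 → w_2 = 2.610148 - (3.991058)/(13.601058) = 2.316710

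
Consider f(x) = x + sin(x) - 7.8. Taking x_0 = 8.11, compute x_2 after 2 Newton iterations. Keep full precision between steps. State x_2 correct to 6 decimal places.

Newton update: x ← x − f(x)/f'(x).
f'(x) = 1 + cos(x)
x_0 = 8.110000: f = 1.277406, f' = 0.746769 → x_1 = 8.110000 - (1.277406)/(0.746769) = 6.399424
x_1 = 6.399424: f = -1.284600, f' = 1.993252 → x_2 = 6.399424 - (-1.284600)/(1.993252) = 7.043898

7.043898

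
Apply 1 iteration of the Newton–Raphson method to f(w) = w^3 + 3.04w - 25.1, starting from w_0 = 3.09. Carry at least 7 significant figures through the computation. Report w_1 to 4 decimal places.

2.6545

f'(w) = 3w^2 + 3.04
w_0 = 3.090000: f = 13.797229, f' = 31.684300 → w_1 = 3.090000 - (13.797229)/(31.684300) = 2.654541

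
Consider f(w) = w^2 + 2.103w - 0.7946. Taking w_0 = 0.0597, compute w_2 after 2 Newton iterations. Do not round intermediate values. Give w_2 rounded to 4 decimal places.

0.3274

f'(w) = 2w + 2.103
w_0 = 0.059700: f = -0.665487, f' = 2.222400 → w_1 = 0.059700 - (-0.665487)/(2.222400) = 0.359145
w_1 = 0.359145: f = 0.089667, f' = 2.821290 → w_2 = 0.359145 - (0.089667)/(2.821290) = 0.327363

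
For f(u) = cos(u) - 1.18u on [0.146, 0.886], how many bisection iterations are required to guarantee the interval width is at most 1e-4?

13

Initial width b − a = 0.886 − 0.146 = 0.740000.
After n steps the width is (b−a)/2^n; need (b−a)/2^n ≤ 1e-4.
So n ≥ log₂(0.740000/1e-4) = log₂(7400.0000) ≈ 12.8533.
Hence n = 13.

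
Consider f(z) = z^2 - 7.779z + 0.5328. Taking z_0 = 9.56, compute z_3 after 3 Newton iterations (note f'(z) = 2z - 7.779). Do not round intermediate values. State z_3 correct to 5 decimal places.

7.70991

z_0 = 9.560000: f = 17.559160, f' = 11.341000 → z_1 = 9.560000 - (17.559160)/(11.341000) = 8.011710
z_1 = 8.011710: f = 2.397203, f' = 8.244419 → z_2 = 8.011710 - (2.397203)/(8.244419) = 7.720943
z_2 = 7.720943: f = 0.084545, f' = 7.662886 → z_3 = 7.720943 - (0.084545)/(7.662886) = 7.709910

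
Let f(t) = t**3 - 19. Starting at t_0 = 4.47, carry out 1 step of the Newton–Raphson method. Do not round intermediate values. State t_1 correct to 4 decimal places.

f'(t) = 3t**2
t_0 = 4.470000: f = 70.314623, f' = 59.942700 → t_1 = 4.470000 - (70.314623)/(59.942700) = 3.296969

3.2970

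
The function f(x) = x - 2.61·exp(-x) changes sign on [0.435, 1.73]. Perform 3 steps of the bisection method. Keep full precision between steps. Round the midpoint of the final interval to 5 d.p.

1.00156

f(0.435000) = -1.254361, f(1.730000) = 1.267288 (opposite signs)
step 1: m = 1.082500, f(m) = 0.198369 > 0 → root in [0.435000, 1.082500]
step 2: m = 0.758750, f(m) = -0.463386 < 0 → root in [0.758750, 1.082500]
step 3: m = 0.920625, f(m) = -0.118860 < 0 → root in [0.920625, 1.082500]
Midpoint of [0.920625, 1.082500] = 1.001562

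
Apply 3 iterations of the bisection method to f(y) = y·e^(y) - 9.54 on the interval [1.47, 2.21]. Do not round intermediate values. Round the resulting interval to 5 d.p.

f(1.470000) = -3.146624, f(2.210000) = 10.605733 (opposite signs)
step 1: m = 1.840000, f(m) = 2.045630 > 0 → root in [1.470000, 1.840000]
step 2: m = 1.655000, f(m) = -0.879253 < 0 → root in [1.655000, 1.840000]
step 3: m = 1.747500, f(m) = 0.491059 > 0 → root in [1.655000, 1.747500]

[1.65500, 1.74750]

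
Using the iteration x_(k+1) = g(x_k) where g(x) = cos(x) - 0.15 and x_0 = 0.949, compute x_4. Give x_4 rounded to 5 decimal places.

x_1 = g(0.949000) = 0.432496
x_2 = g(0.432496) = 0.757922
x_3 = g(0.757922) = 0.576266
x_4 = g(0.576266) = 0.688503

0.68850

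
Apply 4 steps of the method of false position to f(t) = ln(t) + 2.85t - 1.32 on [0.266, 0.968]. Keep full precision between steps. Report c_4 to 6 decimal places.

False-position update: c = (a·f(b) − b·f(a))/(f(b) − f(a)); replace the endpoint whose sign matches f(c).
f(0.266000) = -1.886159, f(0.968000) = 1.406277
step 1: c = 0.668159, f(c) = 0.181025 > 0 → new bracket [0.266000, 0.668159]
step 2: c = 0.632942, f(c) = 0.026507 > 0 → new bracket [0.266000, 0.632942]
step 3: c = 0.627856, f(c) = 0.003947 > 0 → new bracket [0.266000, 0.627856]
step 4: c = 0.627101, f(c) = 0.000589 > 0 → new bracket [0.266000, 0.627101]

0.627101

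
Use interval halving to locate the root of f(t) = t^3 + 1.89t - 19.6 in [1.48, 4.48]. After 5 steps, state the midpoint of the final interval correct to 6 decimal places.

2.464375

f(1.480000) = -13.561008, f(4.480000) = 78.782592 (opposite signs)
step 1: m = 2.980000, f(m) = 12.495792 > 0 → root in [1.480000, 2.980000]
step 2: m = 2.230000, f(m) = -4.295733 < 0 → root in [2.230000, 2.980000]
step 3: m = 2.605000, f(m) = 3.001045 > 0 → root in [2.230000, 2.605000]
step 4: m = 2.417500, f(m) = -0.902315 < 0 → root in [2.417500, 2.605000]
step 5: m = 2.511250, f(m) = 0.983151 > 0 → root in [2.417500, 2.511250]
Midpoint of [2.417500, 2.511250] = 2.464375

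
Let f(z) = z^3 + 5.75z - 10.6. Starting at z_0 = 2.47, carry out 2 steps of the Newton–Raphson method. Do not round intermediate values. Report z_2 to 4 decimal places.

Newton update: z ← z − f(z)/f'(z).
f'(z) = 3z^2 + 5.75
z_0 = 2.470000: f = 18.671723, f' = 24.052700 → z_1 = 2.470000 - (18.671723)/(24.052700) = 1.693716
z_1 = 1.693716: f = 3.997588, f' = 14.356023 → z_2 = 1.693716 - (3.997588)/(14.356023) = 1.415255

1.4153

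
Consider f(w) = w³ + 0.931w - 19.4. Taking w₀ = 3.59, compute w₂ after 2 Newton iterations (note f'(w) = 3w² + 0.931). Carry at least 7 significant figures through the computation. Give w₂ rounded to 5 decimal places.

w_0 = 3.590000: f = 30.210569, f' = 39.595300 → w_1 = 3.590000 - (30.210569)/(39.595300) = 2.827016
w_1 = 2.827016: f = 5.825526, f' = 24.907063 → w_2 = 2.827016 - (5.825526)/(24.907063) = 2.593126

2.59313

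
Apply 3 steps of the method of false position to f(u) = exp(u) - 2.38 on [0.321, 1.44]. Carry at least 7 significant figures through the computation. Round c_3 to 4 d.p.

0.8566

f(0.321000) = -1.001494, f(1.440000) = 1.840696
step 1: c = 0.715299, f(c) = -0.335202 < 0 → new bracket [0.715299, 1.440000]
step 2: c = 0.826941, f(c) = -0.093686 < 0 → new bracket [0.826941, 1.440000]
step 3: c = 0.856633, f(c) = -0.024784 < 0 → new bracket [0.856633, 1.440000]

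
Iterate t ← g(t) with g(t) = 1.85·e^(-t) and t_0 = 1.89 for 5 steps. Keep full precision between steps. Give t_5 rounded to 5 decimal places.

t_1 = g(1.890000) = 0.279483
t_2 = g(0.279483) = 1.398923
t_3 = g(1.398923) = 0.456696
t_4 = g(0.456696) = 1.171740
t_5 = g(1.171740) = 0.573181

0.57318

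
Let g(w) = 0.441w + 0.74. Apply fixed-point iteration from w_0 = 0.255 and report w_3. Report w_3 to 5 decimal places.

w_1 = g(0.255000) = 0.852455
w_2 = g(0.852455) = 1.115933
w_3 = g(1.115933) = 1.232126

1.23213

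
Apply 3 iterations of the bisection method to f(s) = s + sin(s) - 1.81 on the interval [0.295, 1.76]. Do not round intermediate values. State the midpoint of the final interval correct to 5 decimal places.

0.93594

f(0.295000) = -1.224260, f(1.760000) = 0.932154 (opposite signs)
step 1: m = 1.027500, f(m) = 0.073509 > 0 → root in [0.295000, 1.027500]
step 2: m = 0.661250, f(m) = -0.534646 < 0 → root in [0.661250, 1.027500]
step 3: m = 0.844375, f(m) = -0.218069 < 0 → root in [0.844375, 1.027500]
Midpoint of [0.844375, 1.027500] = 0.935938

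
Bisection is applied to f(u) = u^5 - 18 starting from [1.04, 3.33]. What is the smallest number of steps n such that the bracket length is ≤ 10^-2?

Initial width b − a = 3.33 − 1.04 = 2.290000.
After n steps the width is (b−a)/2^n; need (b−a)/2^n ≤ 10^-2.
So n ≥ log₂(2.290000/10^-2) = log₂(229.0000) ≈ 7.8392.
Hence n = 8.

8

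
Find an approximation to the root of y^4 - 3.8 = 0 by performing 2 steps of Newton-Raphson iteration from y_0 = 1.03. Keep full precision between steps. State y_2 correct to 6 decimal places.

f'(y) = 4y^3
y_0 = 1.030000: f = -2.674491, f' = 4.370908 → y_1 = 1.030000 - (-2.674491)/(4.370908) = 1.641885
y_1 = 1.641885: f = 3.467257, f' = 17.704671 → y_2 = 1.641885 - (3.467257)/(17.704671) = 1.446046

1.446046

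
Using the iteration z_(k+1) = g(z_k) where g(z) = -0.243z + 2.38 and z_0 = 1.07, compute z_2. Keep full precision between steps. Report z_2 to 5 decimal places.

1.86484

z_1 = g(1.070000) = 2.119990
z_2 = g(2.119990) = 1.864842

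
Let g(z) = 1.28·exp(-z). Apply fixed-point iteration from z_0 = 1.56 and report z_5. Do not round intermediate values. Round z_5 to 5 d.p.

z_1 = g(1.560000) = 0.268974
z_2 = g(0.268974) = 0.978129
z_3 = g(0.978129) = 0.481298
z_4 = g(0.481298) = 0.791015
z_5 = g(0.791015) = 0.580332

0.58033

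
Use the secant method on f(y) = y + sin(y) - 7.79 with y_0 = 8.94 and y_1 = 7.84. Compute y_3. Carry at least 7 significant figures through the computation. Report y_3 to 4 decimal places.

7.2288

f(y_0) = 1.616012, f(y_1) = 1.049902
y_2 = 7.840000 - (1.049902)·(7.840000 - 8.940000)/(1.049902 - (1.616012)) = 5.799949; f(y_2) = -2.454698
y_3 = 5.799949 - (-2.454698)·(5.799949 - 7.840000)/(-2.454698 - (1.049902)) = 7.228845; f(y_3) = 0.249728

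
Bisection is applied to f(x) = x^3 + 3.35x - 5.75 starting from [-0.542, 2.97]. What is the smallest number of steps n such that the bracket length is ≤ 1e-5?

Initial width b − a = 2.97 − -0.542 = 3.512000.
After n steps the width is (b−a)/2^n; need (b−a)/2^n ≤ 1e-5.
So n ≥ log₂(3.512000/1e-5) = log₂(351200.0000) ≈ 18.4219.
Hence n = 19.

19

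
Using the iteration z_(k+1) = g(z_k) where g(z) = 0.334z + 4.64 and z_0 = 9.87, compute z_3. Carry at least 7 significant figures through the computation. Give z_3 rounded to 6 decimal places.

7.075133

z_1 = g(9.870000) = 7.936580
z_2 = g(7.936580) = 7.290818
z_3 = g(7.290818) = 7.075133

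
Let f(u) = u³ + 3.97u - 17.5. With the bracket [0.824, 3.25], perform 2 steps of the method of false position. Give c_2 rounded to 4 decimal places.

f(0.824000) = -13.669244, f(3.250000) = 29.730625
step 1: c = 1.588094, f(c) = -7.190025 < 0 → new bracket [1.588094, 3.250000]
step 2: c = 1.911738, f(c) = -2.923490 < 0 → new bracket [1.911738, 3.250000]

1.9117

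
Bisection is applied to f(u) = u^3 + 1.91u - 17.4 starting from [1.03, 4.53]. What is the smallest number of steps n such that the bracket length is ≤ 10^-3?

Initial width b − a = 4.53 − 1.03 = 3.500000.
After n steps the width is (b−a)/2^n; need (b−a)/2^n ≤ 10^-3.
So n ≥ log₂(3.500000/10^-3) = log₂(3500.0000) ≈ 11.7731.
Hence n = 12.

12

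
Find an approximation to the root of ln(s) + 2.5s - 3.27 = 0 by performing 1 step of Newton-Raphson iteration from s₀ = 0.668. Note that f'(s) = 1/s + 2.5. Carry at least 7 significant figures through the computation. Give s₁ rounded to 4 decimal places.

1.1692

s_0 = 0.668000: f = -2.003467, f' = 3.997006 → s_1 = 0.668000 - (-2.003467)/(3.997006) = 1.169242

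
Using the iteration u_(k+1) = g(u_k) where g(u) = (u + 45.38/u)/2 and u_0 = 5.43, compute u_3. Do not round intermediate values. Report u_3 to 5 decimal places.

6.73647

u_1 = g(5.430000) = 6.893637
u_2 = g(6.893637) = 6.738260
u_3 = g(6.738260) = 6.736468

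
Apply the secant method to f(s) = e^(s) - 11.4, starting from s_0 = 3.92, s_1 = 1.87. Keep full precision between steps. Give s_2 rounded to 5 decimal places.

2.09930

f(s_0) = 39.000445, f(s_1) = -4.911704
s_2 = 1.870000 - (-4.911704)·(1.870000 - 3.920000)/(-4.911704 - (39.000445)) = 2.099299; f(s_2) = -3.239556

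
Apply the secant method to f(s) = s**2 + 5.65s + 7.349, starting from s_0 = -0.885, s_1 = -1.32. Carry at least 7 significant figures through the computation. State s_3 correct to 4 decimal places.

Secant update: s_(k+1) = s_k − f(s_k)·(s_k − s_(k-1))/(f(s_k) − f(s_(k-1))).
f(s_0) = 3.131975, f(s_1) = 1.633400
s_2 = -1.320000 - (1.633400)·(-1.320000 - -0.885000)/(1.633400 - (3.131975)) = -1.794136; f(s_2) = 0.431055
s_3 = -1.794136 - (0.431055)·(-1.794136 - -1.320000)/(0.431055 - (1.633400)) = -1.964120; f(s_3) = 0.109490

-1.9641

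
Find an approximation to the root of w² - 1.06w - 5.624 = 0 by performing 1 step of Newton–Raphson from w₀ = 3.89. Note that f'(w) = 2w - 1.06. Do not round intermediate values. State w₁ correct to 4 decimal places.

w_0 = 3.890000: f = 5.384700, f' = 6.720000 → w_1 = 3.890000 - (5.384700)/(6.720000) = 3.088705

3.0887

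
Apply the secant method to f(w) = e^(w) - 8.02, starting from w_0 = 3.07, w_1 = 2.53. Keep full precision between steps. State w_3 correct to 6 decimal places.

Secant update: w_(k+1) = w_k − f(w_k)·(w_k − w_(k-1))/(f(w_k) − f(w_(k-1))).
f(w_0) = 13.521903, f(w_1) = 4.533506
w_2 = 2.530000 - (4.533506)·(2.530000 - 3.070000)/(4.533506 - (13.521903)) = 2.257638; f(w_2) = 1.540485
w_3 = 2.257638 - (1.540485)·(2.257638 - 2.530000)/(1.540485 - (4.533506)) = 2.117456; f(w_3) = 0.289971

2.117456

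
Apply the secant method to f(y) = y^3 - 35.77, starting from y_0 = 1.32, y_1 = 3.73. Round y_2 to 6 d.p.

2.946425

f(y_0) = -33.470032, f(y_1) = 16.125117
y_2 = 3.730000 - (16.125117)·(3.730000 - 1.320000)/(16.125117 - (-33.470032)) = 2.946425; f(y_2) = -10.190853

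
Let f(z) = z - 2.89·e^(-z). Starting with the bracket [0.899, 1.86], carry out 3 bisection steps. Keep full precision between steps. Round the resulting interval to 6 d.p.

f(0.899000) = -0.277162, f(1.860000) = 1.410106 (opposite signs)
step 1: m = 1.379500, f(m) = 0.652074 > 0 → root in [0.899000, 1.379500]
step 2: m = 1.139250, f(m) = 0.214280 > 0 → root in [0.899000, 1.139250]
step 3: m = 1.019125, f(m) = -0.023907 < 0 → root in [1.019125, 1.139250]

[1.019125, 1.139250]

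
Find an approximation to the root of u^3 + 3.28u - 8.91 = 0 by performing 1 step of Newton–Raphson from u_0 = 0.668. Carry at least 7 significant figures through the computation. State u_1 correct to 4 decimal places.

2.0582

f'(u) = 3u^2 + 3.28
u_0 = 0.668000: f = -6.420882, f' = 4.618672 → u_1 = 0.668000 - (-6.420882)/(4.618672) = 2.058201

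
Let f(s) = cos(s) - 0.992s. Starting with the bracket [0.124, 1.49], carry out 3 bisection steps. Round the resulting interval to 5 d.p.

f(0.124000) = 0.869314, f(1.490000) = -1.397372 (opposite signs)
step 1: m = 0.807000, f(m) = -0.108876 < 0 → root in [0.124000, 0.807000]
step 2: m = 0.465500, f(m) = 0.431821 > 0 → root in [0.465500, 0.807000]
step 3: m = 0.636250, f(m) = 0.173170 > 0 → root in [0.636250, 0.807000]

[0.63625, 0.80700]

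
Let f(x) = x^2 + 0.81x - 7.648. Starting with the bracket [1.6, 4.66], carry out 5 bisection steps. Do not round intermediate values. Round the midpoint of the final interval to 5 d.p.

f(1.600000) = -3.792000, f(4.660000) = 17.842200 (opposite signs)
step 1: m = 3.130000, f(m) = 4.684200 > 0 → root in [1.600000, 3.130000]
step 2: m = 2.365000, f(m) = -0.139125 < 0 → root in [2.365000, 3.130000]
step 3: m = 2.747500, f(m) = 2.126231 > 0 → root in [2.365000, 2.747500]
step 4: m = 2.556250, f(m) = 0.956977 > 0 → root in [2.365000, 2.556250]
step 5: m = 2.460625, f(m) = 0.399782 > 0 → root in [2.365000, 2.460625]
Midpoint of [2.365000, 2.460625] = 2.412813

2.41281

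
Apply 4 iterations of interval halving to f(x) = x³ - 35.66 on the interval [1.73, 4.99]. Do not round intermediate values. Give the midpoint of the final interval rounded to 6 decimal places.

f(1.730000) = -30.482283, f(4.990000) = 88.591499 (opposite signs)
step 1: m = 3.360000, f(m) = 2.273056 > 0 → root in [1.730000, 3.360000]
step 2: m = 2.545000, f(m) = -19.175971 < 0 → root in [2.545000, 3.360000]
step 3: m = 2.952500, f(m) = -9.922301 < 0 → root in [2.952500, 3.360000]
step 4: m = 3.156250, f(m) = -4.217709 < 0 → root in [3.156250, 3.360000]
Midpoint of [3.156250, 3.360000] = 3.258125

3.258125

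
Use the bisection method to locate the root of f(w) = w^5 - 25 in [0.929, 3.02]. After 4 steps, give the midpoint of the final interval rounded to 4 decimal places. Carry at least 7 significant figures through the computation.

1.9092

f(0.929000) = -24.308044, f(3.020000) = 226.208722 (opposite signs)
step 1: m = 1.974500, f(m) = 5.011361 > 0 → root in [0.929000, 1.974500]
step 2: m = 1.451750, f(m) = -18.551493 < 0 → root in [1.451750, 1.974500]
step 3: m = 1.713125, f(m) = -10.244794 < 0 → root in [1.713125, 1.974500]
step 4: m = 1.843812, f(m) = -3.689984 < 0 → root in [1.843812, 1.974500]
Midpoint of [1.843812, 1.974500] = 1.909156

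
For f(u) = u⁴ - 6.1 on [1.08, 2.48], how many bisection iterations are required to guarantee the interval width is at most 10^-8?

Initial width b − a = 2.48 − 1.08 = 1.400000.
After n steps the width is (b−a)/2^n; need (b−a)/2^n ≤ 10^-8.
So n ≥ log₂(1.400000/10^-8) = log₂(140000000.0000) ≈ 27.0609.
Hence n = 28.

28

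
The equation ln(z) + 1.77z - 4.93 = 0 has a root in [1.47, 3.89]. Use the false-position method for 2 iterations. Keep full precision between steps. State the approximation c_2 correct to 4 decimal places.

f(1.470000) = -1.942838, f(3.890000) = 3.313709
step 1: c = 2.364440, f(c) = 0.115601 > 0 → new bracket [1.470000, 2.364440]
step 2: c = 2.314209, f(c) = 0.005218 > 0 → new bracket [1.470000, 2.314209]

2.3142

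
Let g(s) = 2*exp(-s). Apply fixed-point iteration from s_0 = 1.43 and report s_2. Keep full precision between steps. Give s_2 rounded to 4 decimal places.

1.2393

s_1 = g(1.430000) = 0.478618
s_2 = g(0.478618) = 1.239278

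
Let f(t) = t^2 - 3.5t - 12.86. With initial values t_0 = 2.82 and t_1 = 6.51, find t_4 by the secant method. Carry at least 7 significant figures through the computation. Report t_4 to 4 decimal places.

f(t_0) = -14.777600, f(t_1) = 6.735100
t_2 = 6.510000 - (6.735100)·(6.510000 - 2.820000)/(6.735100 - (-14.777600)) = 5.354751; f(t_2) = -2.928268
t_3 = 5.354751 - (-2.928268)·(5.354751 - 6.510000)/(-2.928268 - (6.735100)) = 5.704824; f(t_3) = -0.281870
t_4 = 5.704824 - (-0.281870)·(5.704824 - 5.354751)/(-0.281870 - (-2.928268)) = 5.742110; f(t_4) = 0.014443

5.7421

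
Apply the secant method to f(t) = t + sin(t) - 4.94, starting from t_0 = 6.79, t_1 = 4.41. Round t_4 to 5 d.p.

f(t_0) = 2.335395, f(t_1) = -1.484628
t_2 = 4.410000 - (-1.484628)·(4.410000 - 6.790000)/(-1.484628 - (2.335395)) = 5.334972; f(t_2) = -0.417403
t_3 = 5.334972 - (-0.417403)·(5.334972 - 4.410000)/(-0.417403 - (-1.484628)) = 5.696738; f(t_3) = 0.203333
t_4 = 5.696738 - (0.203333)·(5.696738 - 5.334972)/(0.203333 - (-0.417403)) = 5.578235; f(t_4) = -0.009760

5.57824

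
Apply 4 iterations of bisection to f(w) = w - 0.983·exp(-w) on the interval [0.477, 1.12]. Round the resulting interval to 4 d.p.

[0.5574, 0.5976]

f(0.477000) = -0.133092, f(1.120000) = 0.799267 (opposite signs)
step 1: m = 0.798500, f(m) = 0.356147 > 0 → root in [0.477000, 0.798500]
step 2: m = 0.637750, f(m) = 0.118254 > 0 → root in [0.477000, 0.637750]
step 3: m = 0.557375, f(m) = -0.005599 < 0 → root in [0.557375, 0.637750]
step 4: m = 0.597562, f(m) = 0.056764 > 0 → root in [0.557375, 0.597562]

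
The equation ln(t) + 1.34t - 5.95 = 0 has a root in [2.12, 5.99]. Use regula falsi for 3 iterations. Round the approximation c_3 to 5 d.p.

f(2.120000) = -2.357784, f(5.990000) = 3.866691
step 1: c = 3.585927, f(c) = 0.132158 > 0 → new bracket [2.120000, 3.585927]
step 2: c = 3.508120, f(c) = 0.005961 > 0 → new bracket [2.120000, 3.508120]
step 3: c = 3.504619, f(c) = 0.000272 > 0 → new bracket [2.120000, 3.504619]

3.50462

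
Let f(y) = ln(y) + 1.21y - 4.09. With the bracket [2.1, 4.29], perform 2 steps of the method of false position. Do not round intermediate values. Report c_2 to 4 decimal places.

2.5936

f(2.100000) = -0.807063, f(4.290000) = 2.557187
step 1: c = 2.625367, f(c) = 0.051916 > 0 → new bracket [2.100000, 2.625367]
step 2: c = 2.593615, f(c) = 0.001327 > 0 → new bracket [2.100000, 2.593615]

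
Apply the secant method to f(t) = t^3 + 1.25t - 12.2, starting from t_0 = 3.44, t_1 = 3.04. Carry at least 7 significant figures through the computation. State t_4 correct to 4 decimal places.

Secant update: t_(k+1) = t_k − f(t_k)·(t_k − t_(k-1))/(f(t_k) − f(t_(k-1))).
f(t_0) = 32.807584, f(t_1) = 19.694464
t_2 = 3.040000 - (19.694464)·(3.040000 - 3.440000)/(19.694464 - (32.807584)) = 2.439244; f(t_2) = 5.362340
t_3 = 2.439244 - (5.362340)·(2.439244 - 3.040000)/(5.362340 - (19.694464)) = 2.214472; f(t_3) = 1.427611
t_4 = 2.214472 - (1.427611)·(2.214472 - 2.439244)/(1.427611 - (5.362340)) = 2.132920; f(t_4) = 0.169540

2.1329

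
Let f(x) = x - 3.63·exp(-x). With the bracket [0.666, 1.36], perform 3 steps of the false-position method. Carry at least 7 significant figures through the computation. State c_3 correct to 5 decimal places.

f(0.666000) = -1.198947, f(1.360000) = 0.428321
step 1: c = 1.177329, f(c) = 0.058924 > 0 → new bracket [0.666000, 1.177329]
step 2: c = 1.153376, f(c) = 0.007859 > 0 → new bracket [0.666000, 1.153376]
step 3: c = 1.150202, f(c) = 0.001044 > 0 → new bracket [0.666000, 1.150202]

1.15020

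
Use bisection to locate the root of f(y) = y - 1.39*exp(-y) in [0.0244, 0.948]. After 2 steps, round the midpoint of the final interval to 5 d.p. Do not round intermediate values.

f(0.024400) = -1.332094, f(0.948000) = 0.409354 (opposite signs)
step 1: m = 0.486200, f(m) = -0.368593 < 0 → root in [0.486200, 0.948000]
step 2: m = 0.717100, f(m) = 0.038549 > 0 → root in [0.486200, 0.717100]
Midpoint of [0.486200, 0.717100] = 0.601650

0.60165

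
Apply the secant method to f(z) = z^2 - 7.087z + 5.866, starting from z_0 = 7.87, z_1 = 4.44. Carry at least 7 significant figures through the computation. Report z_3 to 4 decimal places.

6.4559

f(z_0) = 12.028210, f(z_1) = -5.886680
z_2 = 4.440000 - (-5.886680)·(4.440000 - 7.870000)/(-5.886680 - (12.028210)) = 5.567069; f(z_2) = -2.595562
z_3 = 5.567069 - (-2.595562)·(5.567069 - 4.440000)/(-2.595562 - (-5.886680)) = 6.455939; f(z_3) = 1.791908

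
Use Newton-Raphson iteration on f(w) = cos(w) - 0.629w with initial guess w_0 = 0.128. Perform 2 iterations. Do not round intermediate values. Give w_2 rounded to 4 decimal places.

0.9564

f'(w) = -sin(w) - 0.629
w_0 = 0.128000: f = 0.911307, f' = -0.756651 → w_1 = 0.128000 - (0.911307)/(-0.756651) = 1.332396
w_1 = 1.332396: f = -0.601929, f' = -1.600717 → w_2 = 1.332396 - (-0.601929)/(-1.600717) = 0.956359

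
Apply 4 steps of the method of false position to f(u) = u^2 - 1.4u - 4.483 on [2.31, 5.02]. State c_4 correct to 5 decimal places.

f(2.310000) = -2.380900, f(5.020000) = 13.689400
step 1: c = 2.711501, f(c) = -0.926864 < 0 → new bracket [2.711501, 5.020000]
step 2: c = 2.857890, f(c) = -0.316510 < 0 → new bracket [2.857890, 5.020000]
step 3: c = 2.906750, f(c) = -0.103253 < 0 → new bracket [2.906750, 5.020000]
step 4: c = 2.922570, f(c) = -0.033181 < 0 → new bracket [2.922570, 5.020000]

2.92257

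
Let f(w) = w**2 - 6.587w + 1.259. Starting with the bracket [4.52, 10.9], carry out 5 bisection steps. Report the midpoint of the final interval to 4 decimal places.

f(4.520000) = -8.083840, f(10.900000) = 48.270700 (opposite signs)
step 1: m = 7.710000, f(m) = 9.917330 > 0 → root in [4.520000, 7.710000]
step 2: m = 6.115000, f(m) = -1.627280 < 0 → root in [6.115000, 7.710000]
step 3: m = 6.912500, f(m) = 3.509019 > 0 → root in [6.115000, 6.912500]
step 4: m = 6.513750, f(m) = 0.781868 > 0 → root in [6.115000, 6.513750]
step 5: m = 6.314375, f(m) = -0.462456 < 0 → root in [6.314375, 6.513750]
Midpoint of [6.314375, 6.513750] = 6.414062

6.4141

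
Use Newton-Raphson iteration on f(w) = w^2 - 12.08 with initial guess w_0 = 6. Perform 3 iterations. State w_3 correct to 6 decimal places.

3.475806

f'(w) = 2w
w_0 = 6.000000: f = 23.920000, f' = 12.000000 → w_1 = 6.000000 - (23.920000)/(12.000000) = 4.006667
w_1 = 4.006667: f = 3.973378, f' = 8.013333 → w_2 = 4.006667 - (3.973378)/(8.013333) = 3.510821
w_2 = 3.510821: f = 0.245863, f' = 7.021642 → w_3 = 3.510821 - (0.245863)/(7.021642) = 3.475806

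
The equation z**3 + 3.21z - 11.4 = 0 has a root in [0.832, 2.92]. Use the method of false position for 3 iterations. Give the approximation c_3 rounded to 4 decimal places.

False-position update: c = (a·f(b) − b·f(a))/(f(b) − f(a)); replace the endpoint whose sign matches f(c).
f(0.832000) = -8.153350, f(2.920000) = 22.870288
step 1: c = 1.380749, f(c) = -4.335441 < 0 → new bracket [1.380749, 2.920000]
step 2: c = 1.626041, f(c) = -1.881146 < 0 → new bracket [1.626041, 2.920000]
step 3: c = 1.724383, f(c) = -0.737279 < 0 → new bracket [1.724383, 2.920000]

1.7244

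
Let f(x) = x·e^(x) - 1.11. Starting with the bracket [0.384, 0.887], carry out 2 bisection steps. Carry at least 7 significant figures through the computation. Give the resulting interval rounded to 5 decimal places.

f(0.384000) = -0.546232, f(0.887000) = 1.043490 (opposite signs)
step 1: m = 0.635500, f(m) = 0.089802 > 0 → root in [0.384000, 0.635500]
step 2: m = 0.509750, f(m) = -0.261330 < 0 → root in [0.509750, 0.635500]

[0.50975, 0.63550]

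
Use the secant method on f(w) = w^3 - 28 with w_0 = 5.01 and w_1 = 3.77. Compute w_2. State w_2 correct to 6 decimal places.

f(w_0) = 97.751501, f(w_1) = 25.582633
w_2 = 3.770000 - (25.582633)·(3.770000 - 5.010000)/(25.582633 - (97.751501)) = 3.330441; f(w_2) = 8.940714

3.330441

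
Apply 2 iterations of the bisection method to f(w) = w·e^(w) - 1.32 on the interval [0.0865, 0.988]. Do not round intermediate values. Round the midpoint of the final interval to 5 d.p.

f(0.086500) = -1.225685, f(0.988000) = 1.333627 (opposite signs)
step 1: m = 0.537250, f(m) = -0.400607 < 0 → root in [0.537250, 0.988000]
step 2: m = 0.762625, f(m) = 0.314989 > 0 → root in [0.537250, 0.762625]
Midpoint of [0.537250, 0.762625] = 0.649938

0.64994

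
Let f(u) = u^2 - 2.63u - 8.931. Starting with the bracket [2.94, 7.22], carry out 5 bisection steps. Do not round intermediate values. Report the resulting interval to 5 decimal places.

f(2.940000) = -8.019600, f(7.220000) = 24.208800 (opposite signs)
step 1: m = 5.080000, f(m) = 3.515000 > 0 → root in [2.940000, 5.080000]
step 2: m = 4.010000, f(m) = -3.397200 < 0 → root in [4.010000, 5.080000]
step 3: m = 4.545000, f(m) = -0.227325 < 0 → root in [4.545000, 5.080000]
step 4: m = 4.812500, f(m) = 1.572281 > 0 → root in [4.545000, 4.812500]
step 5: m = 4.678750, f(m) = 0.654589 > 0 → root in [4.545000, 4.678750]

[4.54500, 4.67875]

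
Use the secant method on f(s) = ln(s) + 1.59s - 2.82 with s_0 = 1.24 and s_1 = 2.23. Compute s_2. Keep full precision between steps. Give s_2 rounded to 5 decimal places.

Secant update: s_(k+1) = s_k − f(s_k)·(s_k − s_(k-1))/(f(s_k) − f(s_(k-1))).
f(s_0) = -0.633289, f(s_1) = 1.527702
s_2 = 2.230000 - (1.527702)·(2.230000 - 1.240000)/(1.527702 - (-0.633289)) = 1.530124; f(s_2) = 0.038247

1.53012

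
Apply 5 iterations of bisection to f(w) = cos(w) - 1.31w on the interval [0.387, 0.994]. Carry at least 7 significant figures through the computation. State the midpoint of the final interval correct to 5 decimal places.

0.62411

f(0.387000) = 0.419075, f(0.994000) = -0.756799 (opposite signs)
step 1: m = 0.690500, f(m) = -0.133627 < 0 → root in [0.387000, 0.690500]
step 2: m = 0.538750, f(m) = 0.152588 > 0 → root in [0.538750, 0.690500]
step 3: m = 0.614625, f(m) = 0.011831 > 0 → root in [0.614625, 0.690500]
step 4: m = 0.652562, f(m) = -0.060326 < 0 → root in [0.614625, 0.652562]
step 5: m = 0.633594, f(m) = -0.024103 < 0 → root in [0.614625, 0.633594]
Midpoint of [0.614625, 0.633594] = 0.624109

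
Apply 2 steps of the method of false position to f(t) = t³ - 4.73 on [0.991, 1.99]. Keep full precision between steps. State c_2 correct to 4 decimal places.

1.6537

False-position update: c = (a·f(b) − b·f(a))/(f(b) − f(a)); replace the endpoint whose sign matches f(c).
f(0.991000) = -3.756758, f(1.990000) = 3.150599
step 1: c = 1.534334, f(c) = -1.117901 < 0 → new bracket [1.534334, 1.990000]
step 2: c = 1.653671, f(c) = -0.207827 < 0 → new bracket [1.653671, 1.990000]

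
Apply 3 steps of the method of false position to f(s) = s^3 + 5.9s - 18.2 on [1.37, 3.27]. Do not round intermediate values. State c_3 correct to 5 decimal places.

f(1.370000) = -7.545647, f(3.270000) = 36.058783
step 1: c = 1.698791, f(c) = -3.274613 < 0 → new bracket [1.698791, 3.270000]
step 2: c = 1.829598, f(c) = -1.280921 < 0 → new bracket [1.829598, 3.270000]
step 3: c = 1.879010, f(c) = -0.479654 < 0 → new bracket [1.879010, 3.270000]

1.87901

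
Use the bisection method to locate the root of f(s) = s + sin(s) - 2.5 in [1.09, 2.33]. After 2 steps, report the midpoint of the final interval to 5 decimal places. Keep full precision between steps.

f(1.090000) = -0.523373, f(2.330000) = 0.555384 (opposite signs)
step 1: m = 1.710000, f(m) = 0.200327 > 0 → root in [1.090000, 1.710000]
step 2: m = 1.400000, f(m) = -0.114550 < 0 → root in [1.400000, 1.710000]
Midpoint of [1.400000, 1.710000] = 1.555000

1.55500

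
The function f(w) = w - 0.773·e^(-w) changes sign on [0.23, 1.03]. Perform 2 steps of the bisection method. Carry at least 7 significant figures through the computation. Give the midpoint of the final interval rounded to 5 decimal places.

0.53000

f(0.230000) = -0.384174, f(1.030000) = 0.754034 (opposite signs)
step 1: m = 0.630000, f(m) = 0.218307 > 0 → root in [0.230000, 0.630000]
step 2: m = 0.430000, f(m) = -0.072844 < 0 → root in [0.430000, 0.630000]
Midpoint of [0.430000, 0.630000] = 0.530000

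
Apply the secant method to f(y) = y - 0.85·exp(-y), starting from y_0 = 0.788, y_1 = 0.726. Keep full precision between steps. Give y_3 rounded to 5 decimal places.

0.51061

f(y_0) = 0.401460, f(y_1) = 0.314736
y_2 = 0.726000 - (0.314736)·(0.726000 - 0.788000)/(0.314736 - (0.401460)) = 0.500992; f(y_2) = -0.014048
y_3 = 0.500992 - (-0.014048)·(0.500992 - 0.726000)/(-0.014048 - (0.314736)) = 0.510606; f(y_3) = 0.000494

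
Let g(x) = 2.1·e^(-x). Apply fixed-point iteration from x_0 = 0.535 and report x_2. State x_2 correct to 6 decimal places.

x_1 = g(0.535000) = 1.229906
x_2 = g(1.229906) = 0.613872

0.613872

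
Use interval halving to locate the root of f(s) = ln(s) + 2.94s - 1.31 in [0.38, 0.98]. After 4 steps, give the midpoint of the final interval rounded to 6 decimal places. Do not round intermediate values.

f(0.380000) = -1.160384, f(0.980000) = 1.550997 (opposite signs)
step 1: m = 0.680000, f(m) = 0.303538 > 0 → root in [0.380000, 0.680000]
step 2: m = 0.530000, f(m) = -0.386678 < 0 → root in [0.530000, 0.680000]
step 3: m = 0.605000, f(m) = -0.033827 < 0 → root in [0.605000, 0.680000]
step 4: m = 0.642500, f(m) = 0.136562 > 0 → root in [0.605000, 0.642500]
Midpoint of [0.605000, 0.642500] = 0.623750

0.623750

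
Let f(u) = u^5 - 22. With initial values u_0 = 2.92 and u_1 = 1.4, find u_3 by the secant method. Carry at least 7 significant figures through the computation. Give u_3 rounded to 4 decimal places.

Secant update: u_(k+1) = u_k − f(u_k)·(u_k − u_(k-1))/(f(u_k) − f(u_(k-1))).
f(u_0) = 190.282531, f(u_1) = -16.621760
u_2 = 1.400000 - (-16.621760)·(1.400000 - 2.920000)/(-16.621760 - (190.282531)) = 1.522110; f(u_2) = -13.829848
u_3 = 1.522110 - (-13.829848)·(1.522110 - 1.400000)/(-13.829848 - (-16.621760)) = 2.126987; f(u_3) = 21.533511

2.1270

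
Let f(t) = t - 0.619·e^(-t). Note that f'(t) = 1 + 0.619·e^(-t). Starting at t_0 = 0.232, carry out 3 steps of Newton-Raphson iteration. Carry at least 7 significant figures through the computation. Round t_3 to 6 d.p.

Newton update: t ← t − f(t)/f'(t).
t_0 = 0.232000: f = -0.258834, f' = 1.490834 → t_1 = 0.232000 - (-0.258834)/(1.490834) = 0.405617
t_1 = 0.405617: f = -0.006987, f' = 1.412604 → t_2 = 0.405617 - (-0.006987)/(1.412604) = 0.410563
t_2 = 0.410563: f = -0.000005, f' = 1.410568 → t_3 = 0.410563 - (-0.000005)/(1.410568) = 0.410567

0.410567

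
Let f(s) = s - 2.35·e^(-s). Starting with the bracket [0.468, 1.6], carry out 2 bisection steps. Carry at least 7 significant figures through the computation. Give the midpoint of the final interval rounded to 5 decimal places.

0.89250

f(0.468000) = -1.003696, f(1.600000) = 1.125543 (opposite signs)
step 1: m = 1.034000, f(m) = 0.198383 > 0 → root in [0.468000, 1.034000]
step 2: m = 0.751000, f(m) = -0.357952 < 0 → root in [0.751000, 1.034000]
Midpoint of [0.751000, 1.034000] = 0.892500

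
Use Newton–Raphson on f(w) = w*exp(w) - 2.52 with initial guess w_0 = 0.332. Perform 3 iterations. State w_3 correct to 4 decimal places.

0.9747

Newton update: w ← w − f(w)/f'(w).
f'(w) = (w+1)*exp(w)
w_0 = 0.332000: f = -2.057274, f' = 1.856479 → w_1 = 0.332000 - (-2.057274)/(1.856479) = 1.440159
w_1 = 1.440159: f = 3.559442, f' = 10.300809 → w_2 = 1.440159 - (3.559442)/(10.300809) = 1.094609
w_2 = 1.094609: f = 0.750710, f' = 6.258726 → w_3 = 1.094609 - (0.750710)/(6.258726) = 0.974663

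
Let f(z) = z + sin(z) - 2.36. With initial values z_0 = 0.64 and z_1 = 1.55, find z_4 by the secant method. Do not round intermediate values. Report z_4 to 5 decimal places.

f(z_0) = -1.122805, f(z_1) = 0.189784
z_2 = 1.550000 - (0.189784)·(1.550000 - 0.640000)/(0.189784 - (-1.122805)) = 1.418425; f(z_2) = 0.046839
z_3 = 1.418425 - (0.046839)·(1.418425 - 1.550000)/(0.046839 - (0.189784)) = 1.375312; f(z_3) = -0.003735
z_4 = 1.375312 - (-0.003735)·(1.375312 - 1.418425)/(-0.003735 - (0.046839)) = 1.378495; f(z_4) = 0.000063

1.37850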